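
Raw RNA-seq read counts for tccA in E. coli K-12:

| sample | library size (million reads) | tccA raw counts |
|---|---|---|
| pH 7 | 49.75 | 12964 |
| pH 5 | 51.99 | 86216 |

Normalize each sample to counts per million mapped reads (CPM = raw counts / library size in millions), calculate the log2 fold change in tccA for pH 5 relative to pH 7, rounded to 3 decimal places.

CPM(pH 7) = 12964 / 49.75 = 260.5829
CPM(pH 5) = 86216 / 51.99 = 1658.3189
Fold change = 1658.3189 / 260.5829 = 6.36388
log2(6.36388) = 2.6699

2.670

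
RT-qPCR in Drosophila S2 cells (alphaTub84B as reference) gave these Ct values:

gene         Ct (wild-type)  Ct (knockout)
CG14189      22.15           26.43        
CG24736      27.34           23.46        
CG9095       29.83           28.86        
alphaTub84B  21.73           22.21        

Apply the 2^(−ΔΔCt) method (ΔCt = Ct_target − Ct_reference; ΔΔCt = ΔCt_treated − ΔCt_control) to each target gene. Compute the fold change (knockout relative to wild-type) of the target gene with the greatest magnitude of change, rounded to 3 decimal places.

20.535

CG14189: ΔΔCt = (26.43−22.21) − (22.15−21.73) = 4.22 − 0.42 = 3.80; fold change = 2^-3.80 = 0.072
CG24736: ΔΔCt = (23.46−22.21) − (27.34−21.73) = 1.25 − 5.61 = -4.36; fold change = 2^4.36 = 20.535
CG9095: ΔΔCt = (28.86−22.21) − (29.83−21.73) = 6.65 − 8.10 = -1.45; fold change = 2^1.45 = 2.732
CG24736 has the largest |ΔΔCt| = 4.36.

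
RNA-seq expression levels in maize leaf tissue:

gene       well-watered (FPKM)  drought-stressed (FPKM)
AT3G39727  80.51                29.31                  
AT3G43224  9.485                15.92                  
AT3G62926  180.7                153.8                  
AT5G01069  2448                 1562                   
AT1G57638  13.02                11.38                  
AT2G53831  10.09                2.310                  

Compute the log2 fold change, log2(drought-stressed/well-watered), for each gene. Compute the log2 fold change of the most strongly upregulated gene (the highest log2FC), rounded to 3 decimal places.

0.747

log2(29.31/80.51) = -1.458  (AT3G39727)
log2(15.92/9.485) = 0.747  (AT3G43224)
log2(153.8/180.7) = -0.233  (AT3G62926)
log2(1562/2448) = -0.648  (AT5G01069)
log2(11.38/13.02) = -0.194  (AT1G57638)
log2(2.310/10.09) = -2.127  (AT2G53831)
AT3G43224 is most strongly upregulated.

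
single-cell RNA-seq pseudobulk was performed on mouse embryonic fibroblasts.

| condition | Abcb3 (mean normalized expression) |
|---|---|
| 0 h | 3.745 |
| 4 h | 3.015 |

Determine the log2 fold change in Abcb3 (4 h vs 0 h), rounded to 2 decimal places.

-0.31

Fold change = 3.015 / 3.745 = 0.8051
log2(0.8051) = -0.313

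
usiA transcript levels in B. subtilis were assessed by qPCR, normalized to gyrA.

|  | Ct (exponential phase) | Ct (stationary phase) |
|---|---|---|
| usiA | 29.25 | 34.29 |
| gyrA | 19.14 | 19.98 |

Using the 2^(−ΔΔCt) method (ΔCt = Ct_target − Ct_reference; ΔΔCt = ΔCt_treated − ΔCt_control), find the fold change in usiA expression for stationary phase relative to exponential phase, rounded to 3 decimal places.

0.054

ΔCt(exponential phase) = 29.250 − 19.140 = 10.110
ΔCt(stationary phase) = 34.290 − 19.980 = 14.310
ΔΔCt = 14.310 − 10.110 = 4.200
Fold change = 2^(−4.200) = 0.0544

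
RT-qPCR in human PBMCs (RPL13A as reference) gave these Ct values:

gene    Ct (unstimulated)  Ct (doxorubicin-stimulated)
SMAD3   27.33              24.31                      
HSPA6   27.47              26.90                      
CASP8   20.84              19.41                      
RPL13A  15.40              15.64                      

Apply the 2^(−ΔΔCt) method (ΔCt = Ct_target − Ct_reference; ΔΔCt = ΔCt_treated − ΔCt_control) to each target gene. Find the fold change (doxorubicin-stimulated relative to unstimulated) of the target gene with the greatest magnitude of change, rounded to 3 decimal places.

SMAD3: ΔΔCt = (24.31−15.64) − (27.33−15.40) = 8.67 − 11.93 = -3.26; fold change = 2^3.26 = 9.580
HSPA6: ΔΔCt = (26.90−15.64) − (27.47−15.40) = 11.26 − 12.07 = -0.81; fold change = 2^0.81 = 1.753
CASP8: ΔΔCt = (19.41−15.64) − (20.84−15.40) = 3.77 − 5.44 = -1.67; fold change = 2^1.67 = 3.182
SMAD3 has the largest |ΔΔCt| = 3.26.

9.580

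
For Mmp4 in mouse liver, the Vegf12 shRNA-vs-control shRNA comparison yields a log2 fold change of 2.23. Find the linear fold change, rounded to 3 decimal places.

4.691

Fold change = 2^(2.23) = 4.6913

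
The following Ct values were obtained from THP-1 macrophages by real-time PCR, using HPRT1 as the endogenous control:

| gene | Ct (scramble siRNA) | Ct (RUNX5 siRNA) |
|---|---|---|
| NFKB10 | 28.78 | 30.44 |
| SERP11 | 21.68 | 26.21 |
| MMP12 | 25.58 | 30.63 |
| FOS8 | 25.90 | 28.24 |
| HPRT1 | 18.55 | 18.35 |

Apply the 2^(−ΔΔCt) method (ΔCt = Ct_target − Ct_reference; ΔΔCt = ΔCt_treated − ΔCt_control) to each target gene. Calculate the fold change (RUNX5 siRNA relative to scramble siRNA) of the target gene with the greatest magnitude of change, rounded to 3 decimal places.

0.026

NFKB10: ΔΔCt = (30.44−18.35) − (28.78−18.55) = 12.09 − 10.23 = 1.86; fold change = 2^-1.86 = 0.275
SERP11: ΔΔCt = (26.21−18.35) − (21.68−18.55) = 7.86 − 3.13 = 4.73; fold change = 2^-4.73 = 0.038
MMP12: ΔΔCt = (30.63−18.35) − (25.58−18.55) = 12.28 − 7.03 = 5.25; fold change = 2^-5.25 = 0.026
FOS8: ΔΔCt = (28.24−18.35) − (25.90−18.55) = 9.89 − 7.35 = 2.54; fold change = 2^-2.54 = 0.172
MMP12 has the largest |ΔΔCt| = 5.25.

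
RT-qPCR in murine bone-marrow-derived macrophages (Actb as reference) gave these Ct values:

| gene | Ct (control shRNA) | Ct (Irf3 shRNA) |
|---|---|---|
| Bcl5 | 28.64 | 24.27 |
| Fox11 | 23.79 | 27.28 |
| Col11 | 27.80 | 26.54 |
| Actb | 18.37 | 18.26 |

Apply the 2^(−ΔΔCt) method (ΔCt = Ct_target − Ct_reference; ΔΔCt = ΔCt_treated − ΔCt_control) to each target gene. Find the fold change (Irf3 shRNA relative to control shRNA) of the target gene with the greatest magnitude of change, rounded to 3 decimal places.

Bcl5: ΔΔCt = (24.27−18.26) − (28.64−18.37) = 6.01 − 10.27 = -4.26; fold change = 2^4.26 = 19.160
Fox11: ΔΔCt = (27.28−18.26) − (23.79−18.37) = 9.02 − 5.42 = 3.60; fold change = 2^-3.60 = 0.082
Col11: ΔΔCt = (26.54−18.26) − (27.80−18.37) = 8.28 − 9.43 = -1.15; fold change = 2^1.15 = 2.219
Bcl5 has the largest |ΔΔCt| = 4.26.

19.160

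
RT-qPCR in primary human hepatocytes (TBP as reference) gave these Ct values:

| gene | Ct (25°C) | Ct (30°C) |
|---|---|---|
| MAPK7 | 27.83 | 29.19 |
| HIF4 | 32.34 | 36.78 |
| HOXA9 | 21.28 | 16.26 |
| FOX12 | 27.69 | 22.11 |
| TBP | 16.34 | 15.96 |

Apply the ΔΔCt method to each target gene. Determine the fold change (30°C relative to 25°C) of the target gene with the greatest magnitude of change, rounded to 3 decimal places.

MAPK7: ΔΔCt = (29.19−15.96) − (27.83−16.34) = 13.23 − 11.49 = 1.74; fold change = 2^-1.74 = 0.299
HIF4: ΔΔCt = (36.78−15.96) − (32.34−16.34) = 20.82 − 16.00 = 4.82; fold change = 2^-4.82 = 0.035
HOXA9: ΔΔCt = (16.26−15.96) − (21.28−16.34) = 0.30 − 4.94 = -4.64; fold change = 2^4.64 = 24.933
FOX12: ΔΔCt = (22.11−15.96) − (27.69−16.34) = 6.15 − 11.35 = -5.20; fold change = 2^5.20 = 36.758
FOX12 has the largest |ΔΔCt| = 5.20.

36.758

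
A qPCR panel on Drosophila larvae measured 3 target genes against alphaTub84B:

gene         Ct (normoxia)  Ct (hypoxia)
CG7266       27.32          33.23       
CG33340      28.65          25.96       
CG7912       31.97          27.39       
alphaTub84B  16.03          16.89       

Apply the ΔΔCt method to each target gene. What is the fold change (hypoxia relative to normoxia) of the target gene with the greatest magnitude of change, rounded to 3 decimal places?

43.411

CG7266: ΔΔCt = (33.23−16.89) − (27.32−16.03) = 16.34 − 11.29 = 5.05; fold change = 2^-5.05 = 0.030
CG33340: ΔΔCt = (25.96−16.89) − (28.65−16.03) = 9.07 − 12.62 = -3.55; fold change = 2^3.55 = 11.713
CG7912: ΔΔCt = (27.39−16.89) − (31.97−16.03) = 10.50 − 15.94 = -5.44; fold change = 2^5.44 = 43.411
CG7912 has the largest |ΔΔCt| = 5.44.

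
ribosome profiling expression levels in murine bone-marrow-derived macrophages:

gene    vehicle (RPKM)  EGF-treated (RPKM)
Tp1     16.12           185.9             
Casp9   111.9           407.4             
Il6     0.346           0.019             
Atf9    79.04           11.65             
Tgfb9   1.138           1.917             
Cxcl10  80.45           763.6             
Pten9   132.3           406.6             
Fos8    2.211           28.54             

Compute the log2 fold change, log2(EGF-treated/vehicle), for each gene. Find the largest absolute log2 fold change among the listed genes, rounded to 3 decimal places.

4.187

log2(185.9/16.12) = 3.528  (Tp1)
log2(407.4/111.9) = 1.864  (Casp9)
log2(0.019/0.346) = -4.187  (Il6)
log2(11.65/79.04) = -2.762  (Atf9)
log2(1.917/1.138) = 0.752  (Tgfb9)
log2(763.6/80.45) = 3.247  (Cxcl10)
log2(406.6/132.3) = 1.620  (Pten9)
log2(28.54/2.211) = 3.690  (Fos8)
The largest magnitude belongs to Il6.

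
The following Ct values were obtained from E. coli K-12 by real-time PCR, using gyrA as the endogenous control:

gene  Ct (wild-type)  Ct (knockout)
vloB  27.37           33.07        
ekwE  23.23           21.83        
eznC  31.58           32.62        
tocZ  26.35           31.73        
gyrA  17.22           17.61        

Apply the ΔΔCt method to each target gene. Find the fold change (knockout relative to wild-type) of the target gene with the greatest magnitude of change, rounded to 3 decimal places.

vloB: ΔΔCt = (33.07−17.61) − (27.37−17.22) = 15.46 − 10.15 = 5.31; fold change = 2^-5.31 = 0.025
ekwE: ΔΔCt = (21.83−17.61) − (23.23−17.22) = 4.22 − 6.01 = -1.79; fold change = 2^1.79 = 3.458
eznC: ΔΔCt = (32.62−17.61) − (31.58−17.22) = 15.01 − 14.36 = 0.65; fold change = 2^-0.65 = 0.637
tocZ: ΔΔCt = (31.73−17.61) − (26.35−17.22) = 14.12 − 9.13 = 4.99; fold change = 2^-4.99 = 0.031
vloB has the largest |ΔΔCt| = 5.31.

0.025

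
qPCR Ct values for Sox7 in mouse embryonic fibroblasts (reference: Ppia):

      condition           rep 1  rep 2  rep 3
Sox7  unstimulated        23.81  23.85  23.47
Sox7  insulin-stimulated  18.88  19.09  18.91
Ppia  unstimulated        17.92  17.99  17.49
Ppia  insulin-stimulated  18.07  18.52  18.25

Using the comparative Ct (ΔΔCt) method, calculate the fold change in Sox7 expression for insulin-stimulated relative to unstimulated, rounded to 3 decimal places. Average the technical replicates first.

Mean Ct: Sox7 unstimulated 23.710; Sox7 insulin-stimulated 18.960; Ppia unstimulated 17.800; Ppia insulin-stimulated 18.280
ΔCt(unstimulated) = 23.710 − 17.800 = 5.910
ΔCt(insulin-stimulated) = 18.960 − 18.280 = 0.680
ΔΔCt = 0.680 − 5.910 = -5.230
Fold change = 2^(−(-5.230)) = 2^5.230 = 37.5307

37.531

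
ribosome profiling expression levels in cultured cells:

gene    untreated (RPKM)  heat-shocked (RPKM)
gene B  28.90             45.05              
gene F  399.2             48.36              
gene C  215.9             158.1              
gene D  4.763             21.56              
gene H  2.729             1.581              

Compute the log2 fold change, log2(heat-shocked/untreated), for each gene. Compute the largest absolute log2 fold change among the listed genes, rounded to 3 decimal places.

log2(45.05/28.90) = 0.640  (gene B)
log2(48.36/399.2) = -3.045  (gene F)
log2(158.1/215.9) = -0.450  (gene C)
log2(21.56/4.763) = 2.178  (gene D)
log2(1.581/2.729) = -0.788  (gene H)
The largest magnitude belongs to gene F.

3.045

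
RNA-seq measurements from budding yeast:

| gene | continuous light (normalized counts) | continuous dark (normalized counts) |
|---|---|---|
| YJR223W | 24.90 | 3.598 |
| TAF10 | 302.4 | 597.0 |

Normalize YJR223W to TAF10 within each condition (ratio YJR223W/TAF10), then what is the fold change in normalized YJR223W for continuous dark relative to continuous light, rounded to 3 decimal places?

YJR223W/TAF10 (continuous light) = 24.90 / 302.4 = 0.082341
YJR223W/TAF10 (continuous dark) = 3.598 / 597.0 = 0.0060268
Fold change = 0.0060268 / 0.082341 = 0.0732

0.073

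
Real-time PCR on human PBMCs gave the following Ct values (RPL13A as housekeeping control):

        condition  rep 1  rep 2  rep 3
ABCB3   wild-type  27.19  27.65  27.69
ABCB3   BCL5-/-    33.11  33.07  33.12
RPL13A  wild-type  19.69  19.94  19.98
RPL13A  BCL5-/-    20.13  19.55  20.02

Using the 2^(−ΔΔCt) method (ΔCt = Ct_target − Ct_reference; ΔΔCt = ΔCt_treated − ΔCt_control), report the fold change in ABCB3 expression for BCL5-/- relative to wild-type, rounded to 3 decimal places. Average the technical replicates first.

Mean Ct: ABCB3 wild-type 27.510; ABCB3 BCL5-/- 33.100; RPL13A wild-type 19.870; RPL13A BCL5-/- 19.900
ΔCt(wild-type) = 27.510 − 19.870 = 7.640
ΔCt(BCL5-/-) = 33.100 − 19.900 = 13.200
ΔΔCt = 13.200 − 7.640 = 5.560
Fold change = 2^(−5.560) = 0.0212

0.021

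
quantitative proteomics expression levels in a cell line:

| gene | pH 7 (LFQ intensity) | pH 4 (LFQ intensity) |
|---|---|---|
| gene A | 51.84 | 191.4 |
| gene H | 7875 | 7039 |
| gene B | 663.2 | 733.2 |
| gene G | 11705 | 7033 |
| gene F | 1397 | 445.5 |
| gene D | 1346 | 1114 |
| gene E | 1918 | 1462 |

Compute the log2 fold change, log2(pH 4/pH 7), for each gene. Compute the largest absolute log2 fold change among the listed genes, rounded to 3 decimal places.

1.884

log2(191.4/51.84) = 1.884  (gene A)
log2(7039/7875) = -0.162  (gene H)
log2(733.2/663.2) = 0.145  (gene B)
log2(7033/11705) = -0.735  (gene G)
log2(445.5/1397) = -1.649  (gene F)
log2(1114/1346) = -0.273  (gene D)
log2(1462/1918) = -0.392  (gene E)
The largest magnitude belongs to gene A.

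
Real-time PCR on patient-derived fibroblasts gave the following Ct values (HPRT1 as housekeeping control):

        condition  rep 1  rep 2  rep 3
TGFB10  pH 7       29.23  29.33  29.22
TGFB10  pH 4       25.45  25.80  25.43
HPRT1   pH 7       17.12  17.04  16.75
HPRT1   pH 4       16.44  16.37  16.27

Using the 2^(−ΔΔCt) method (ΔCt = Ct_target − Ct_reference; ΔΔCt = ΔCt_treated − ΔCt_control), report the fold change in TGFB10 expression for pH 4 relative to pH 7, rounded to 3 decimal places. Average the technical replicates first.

8.515

Mean Ct: TGFB10 pH 7 29.260; TGFB10 pH 4 25.560; HPRT1 pH 7 16.970; HPRT1 pH 4 16.360
ΔCt(pH 7) = 29.260 − 16.970 = 12.290
ΔCt(pH 4) = 25.560 − 16.360 = 9.200
ΔΔCt = 9.200 − 12.290 = -3.090
Fold change = 2^(−(-3.090)) = 2^3.090 = 8.5150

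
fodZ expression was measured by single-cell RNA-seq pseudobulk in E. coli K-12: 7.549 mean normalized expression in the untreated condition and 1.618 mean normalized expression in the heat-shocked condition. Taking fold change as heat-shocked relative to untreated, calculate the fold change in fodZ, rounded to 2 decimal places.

0.21

Fold change = 1.618 / 7.549 = 0.214
fodZ is downregulated.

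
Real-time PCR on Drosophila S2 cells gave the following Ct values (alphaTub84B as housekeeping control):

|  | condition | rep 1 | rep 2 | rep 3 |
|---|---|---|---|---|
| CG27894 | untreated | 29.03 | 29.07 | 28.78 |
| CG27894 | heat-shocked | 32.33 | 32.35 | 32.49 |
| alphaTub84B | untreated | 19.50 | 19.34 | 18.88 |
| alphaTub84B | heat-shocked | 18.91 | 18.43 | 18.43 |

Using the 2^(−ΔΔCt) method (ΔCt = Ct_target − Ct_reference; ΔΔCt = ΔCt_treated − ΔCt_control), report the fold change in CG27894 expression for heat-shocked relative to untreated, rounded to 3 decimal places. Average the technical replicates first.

0.059

Mean Ct: CG27894 untreated 28.960; CG27894 heat-shocked 32.390; alphaTub84B untreated 19.240; alphaTub84B heat-shocked 18.590
ΔCt(untreated) = 28.960 − 19.240 = 9.720
ΔCt(heat-shocked) = 32.390 − 18.590 = 13.800
ΔΔCt = 13.800 − 9.720 = 4.080
Fold change = 2^(−4.080) = 0.0591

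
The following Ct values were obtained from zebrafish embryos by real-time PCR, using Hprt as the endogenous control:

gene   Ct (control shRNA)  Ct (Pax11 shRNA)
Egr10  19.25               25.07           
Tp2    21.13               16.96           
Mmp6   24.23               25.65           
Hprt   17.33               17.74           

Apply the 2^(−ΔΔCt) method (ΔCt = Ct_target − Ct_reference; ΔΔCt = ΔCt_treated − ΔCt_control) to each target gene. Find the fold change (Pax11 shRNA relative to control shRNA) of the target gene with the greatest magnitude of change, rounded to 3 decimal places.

Egr10: ΔΔCt = (25.07−17.74) − (19.25−17.33) = 7.33 − 1.92 = 5.41; fold change = 2^-5.41 = 0.024
Tp2: ΔΔCt = (16.96−17.74) − (21.13−17.33) = -0.78 − 3.80 = -4.58; fold change = 2^4.58 = 23.918
Mmp6: ΔΔCt = (25.65−17.74) − (24.23−17.33) = 7.91 − 6.90 = 1.01; fold change = 2^-1.01 = 0.497
Egr10 has the largest |ΔΔCt| = 5.41.

0.024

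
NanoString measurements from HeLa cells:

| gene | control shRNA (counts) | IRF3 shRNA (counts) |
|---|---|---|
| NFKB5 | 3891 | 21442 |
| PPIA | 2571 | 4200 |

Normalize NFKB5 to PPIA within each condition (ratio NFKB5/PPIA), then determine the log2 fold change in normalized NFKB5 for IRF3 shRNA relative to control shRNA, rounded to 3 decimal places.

1.754

NFKB5/PPIA (control shRNA) = 3891 / 2571 = 1.5134
NFKB5/PPIA (IRF3 shRNA) = 21442 / 4200 = 5.1052
Fold change = 5.1052 / 1.5134 = 3.3733
log2(3.3733) = 1.7542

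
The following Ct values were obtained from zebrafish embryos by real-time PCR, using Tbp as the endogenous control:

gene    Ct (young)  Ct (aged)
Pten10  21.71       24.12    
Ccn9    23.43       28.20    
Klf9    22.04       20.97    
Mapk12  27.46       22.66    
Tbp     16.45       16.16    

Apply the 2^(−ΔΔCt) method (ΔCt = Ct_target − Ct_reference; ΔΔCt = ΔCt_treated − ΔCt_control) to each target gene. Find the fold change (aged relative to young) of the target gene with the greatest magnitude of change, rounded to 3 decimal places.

0.030

Pten10: ΔΔCt = (24.12−16.16) − (21.71−16.45) = 7.96 − 5.26 = 2.70; fold change = 2^-2.70 = 0.154
Ccn9: ΔΔCt = (28.20−16.16) − (23.43−16.45) = 12.04 − 6.98 = 5.06; fold change = 2^-5.06 = 0.030
Klf9: ΔΔCt = (20.97−16.16) − (22.04−16.45) = 4.81 − 5.59 = -0.78; fold change = 2^0.78 = 1.717
Mapk12: ΔΔCt = (22.66−16.16) − (27.46−16.45) = 6.50 − 11.01 = -4.51; fold change = 2^4.51 = 22.785
Ccn9 has the largest |ΔΔCt| = 5.06.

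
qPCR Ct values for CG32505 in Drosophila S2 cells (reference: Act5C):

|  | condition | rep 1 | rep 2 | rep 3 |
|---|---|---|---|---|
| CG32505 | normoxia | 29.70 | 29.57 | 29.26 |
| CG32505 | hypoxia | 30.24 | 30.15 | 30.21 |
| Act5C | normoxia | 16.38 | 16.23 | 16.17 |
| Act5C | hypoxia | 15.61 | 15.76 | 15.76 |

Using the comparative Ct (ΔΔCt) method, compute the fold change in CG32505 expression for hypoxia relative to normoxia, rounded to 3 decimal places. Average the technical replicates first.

Mean Ct: CG32505 normoxia 29.510; CG32505 hypoxia 30.200; Act5C normoxia 16.260; Act5C hypoxia 15.710
ΔCt(normoxia) = 29.510 − 16.260 = 13.250
ΔCt(hypoxia) = 30.200 − 15.710 = 14.490
ΔΔCt = 14.490 − 13.250 = 1.240
Fold change = 2^(−1.240) = 0.4234

0.423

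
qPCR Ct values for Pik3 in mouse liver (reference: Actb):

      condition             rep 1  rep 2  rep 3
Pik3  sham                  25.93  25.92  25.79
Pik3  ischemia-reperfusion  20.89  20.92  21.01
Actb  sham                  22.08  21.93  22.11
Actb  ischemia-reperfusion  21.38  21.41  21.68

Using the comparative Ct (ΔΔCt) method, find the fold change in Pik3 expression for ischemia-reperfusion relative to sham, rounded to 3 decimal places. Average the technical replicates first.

Mean Ct: Pik3 sham 25.880; Pik3 ischemia-reperfusion 20.940; Actb sham 22.040; Actb ischemia-reperfusion 21.490
ΔCt(sham) = 25.880 − 22.040 = 3.840
ΔCt(ischemia-reperfusion) = 20.940 − 21.490 = -0.550
ΔΔCt = -0.550 − 3.840 = -4.390
Fold change = 2^(−(-4.390)) = 2^4.390 = 20.9663

20.966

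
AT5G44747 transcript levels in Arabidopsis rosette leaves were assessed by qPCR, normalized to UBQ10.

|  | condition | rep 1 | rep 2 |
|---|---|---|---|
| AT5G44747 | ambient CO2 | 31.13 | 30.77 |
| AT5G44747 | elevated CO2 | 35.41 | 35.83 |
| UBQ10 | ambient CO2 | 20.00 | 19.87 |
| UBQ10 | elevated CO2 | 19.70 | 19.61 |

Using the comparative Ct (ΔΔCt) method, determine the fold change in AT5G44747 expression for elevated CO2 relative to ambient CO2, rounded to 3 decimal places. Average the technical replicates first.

Mean Ct: AT5G44747 ambient CO2 30.950; AT5G44747 elevated CO2 35.620; UBQ10 ambient CO2 19.935; UBQ10 elevated CO2 19.655
ΔCt(ambient CO2) = 30.950 − 19.935 = 11.015
ΔCt(elevated CO2) = 35.620 − 19.655 = 15.965
ΔΔCt = 15.965 − 11.015 = 4.950
Fold change = 2^(−4.950) = 0.0324

0.032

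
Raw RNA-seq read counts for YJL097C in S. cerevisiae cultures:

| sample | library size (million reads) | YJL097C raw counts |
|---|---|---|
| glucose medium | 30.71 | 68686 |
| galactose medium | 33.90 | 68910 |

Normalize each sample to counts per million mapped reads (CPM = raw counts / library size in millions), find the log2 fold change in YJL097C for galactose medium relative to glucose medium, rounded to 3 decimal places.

CPM(glucose medium) = 68686 / 30.71 = 2236.6005
CPM(galactose medium) = 68910 / 33.90 = 2032.7434
Fold change = 2032.7434 / 2236.6005 = 0.90885
log2(0.90885) = -0.1379

-0.138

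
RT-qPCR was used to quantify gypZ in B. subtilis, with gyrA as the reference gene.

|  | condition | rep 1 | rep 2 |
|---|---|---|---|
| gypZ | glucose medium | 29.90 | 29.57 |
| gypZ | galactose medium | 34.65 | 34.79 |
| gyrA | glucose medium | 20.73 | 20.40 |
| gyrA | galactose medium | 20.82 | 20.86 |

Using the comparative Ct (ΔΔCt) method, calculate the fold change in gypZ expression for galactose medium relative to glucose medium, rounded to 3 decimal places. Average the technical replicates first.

Mean Ct: gypZ glucose medium 29.735; gypZ galactose medium 34.720; gyrA glucose medium 20.565; gyrA galactose medium 20.840
ΔCt(glucose medium) = 29.735 − 20.565 = 9.170
ΔCt(galactose medium) = 34.720 − 20.840 = 13.880
ΔΔCt = 13.880 − 9.170 = 4.710
Fold change = 2^(−4.710) = 0.0382

0.038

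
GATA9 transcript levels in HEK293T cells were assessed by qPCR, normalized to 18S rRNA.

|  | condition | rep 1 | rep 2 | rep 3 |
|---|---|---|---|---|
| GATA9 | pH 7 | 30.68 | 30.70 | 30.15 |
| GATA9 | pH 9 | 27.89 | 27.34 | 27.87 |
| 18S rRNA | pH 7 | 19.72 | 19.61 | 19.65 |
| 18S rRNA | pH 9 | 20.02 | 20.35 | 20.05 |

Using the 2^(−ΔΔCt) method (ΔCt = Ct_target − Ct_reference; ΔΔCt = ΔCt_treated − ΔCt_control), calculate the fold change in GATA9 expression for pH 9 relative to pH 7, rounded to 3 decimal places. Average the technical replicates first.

9.781

Mean Ct: GATA9 pH 7 30.510; GATA9 pH 9 27.700; 18S rRNA pH 7 19.660; 18S rRNA pH 9 20.140
ΔCt(pH 7) = 30.510 − 19.660 = 10.850
ΔCt(pH 9) = 27.700 − 20.140 = 7.560
ΔΔCt = 7.560 − 10.850 = -3.290
Fold change = 2^(−(-3.290)) = 2^3.290 = 9.7811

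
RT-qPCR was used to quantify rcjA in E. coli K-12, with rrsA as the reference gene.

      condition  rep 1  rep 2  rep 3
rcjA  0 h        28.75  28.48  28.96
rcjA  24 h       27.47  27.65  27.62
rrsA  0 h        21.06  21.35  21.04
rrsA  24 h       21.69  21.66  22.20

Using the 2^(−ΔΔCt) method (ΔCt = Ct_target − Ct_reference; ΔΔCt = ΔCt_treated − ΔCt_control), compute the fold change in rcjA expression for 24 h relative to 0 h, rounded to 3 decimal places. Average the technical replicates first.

Mean Ct: rcjA 0 h 28.730; rcjA 24 h 27.580; rrsA 0 h 21.150; rrsA 24 h 21.850
ΔCt(0 h) = 28.730 − 21.150 = 7.580
ΔCt(24 h) = 27.580 − 21.850 = 5.730
ΔΔCt = 5.730 − 7.580 = -1.850
Fold change = 2^(−(-1.850)) = 2^1.850 = 3.6050

3.605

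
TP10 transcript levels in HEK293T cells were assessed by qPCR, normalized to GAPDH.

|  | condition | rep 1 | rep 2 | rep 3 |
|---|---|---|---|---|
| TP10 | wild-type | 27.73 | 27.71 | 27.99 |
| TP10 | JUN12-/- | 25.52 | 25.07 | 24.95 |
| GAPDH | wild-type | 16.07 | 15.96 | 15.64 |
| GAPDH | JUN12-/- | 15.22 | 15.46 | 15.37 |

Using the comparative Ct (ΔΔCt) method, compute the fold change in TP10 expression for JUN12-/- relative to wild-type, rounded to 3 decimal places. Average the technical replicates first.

4.257

Mean Ct: TP10 wild-type 27.810; TP10 JUN12-/- 25.180; GAPDH wild-type 15.890; GAPDH JUN12-/- 15.350
ΔCt(wild-type) = 27.810 − 15.890 = 11.920
ΔCt(JUN12-/-) = 25.180 − 15.350 = 9.830
ΔΔCt = 9.830 − 11.920 = -2.090
Fold change = 2^(−(-2.090)) = 2^2.090 = 4.2575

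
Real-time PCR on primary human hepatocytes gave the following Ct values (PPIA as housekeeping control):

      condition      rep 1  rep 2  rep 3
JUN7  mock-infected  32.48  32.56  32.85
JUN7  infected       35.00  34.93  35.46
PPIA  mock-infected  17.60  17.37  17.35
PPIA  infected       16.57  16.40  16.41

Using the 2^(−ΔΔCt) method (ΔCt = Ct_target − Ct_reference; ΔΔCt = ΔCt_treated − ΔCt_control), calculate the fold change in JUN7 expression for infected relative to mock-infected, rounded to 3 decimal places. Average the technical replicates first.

Mean Ct: JUN7 mock-infected 32.630; JUN7 infected 35.130; PPIA mock-infected 17.440; PPIA infected 16.460
ΔCt(mock-infected) = 32.630 − 17.440 = 15.190
ΔCt(infected) = 35.130 − 16.460 = 18.670
ΔΔCt = 18.670 − 15.190 = 3.480
Fold change = 2^(−3.480) = 0.0896

0.090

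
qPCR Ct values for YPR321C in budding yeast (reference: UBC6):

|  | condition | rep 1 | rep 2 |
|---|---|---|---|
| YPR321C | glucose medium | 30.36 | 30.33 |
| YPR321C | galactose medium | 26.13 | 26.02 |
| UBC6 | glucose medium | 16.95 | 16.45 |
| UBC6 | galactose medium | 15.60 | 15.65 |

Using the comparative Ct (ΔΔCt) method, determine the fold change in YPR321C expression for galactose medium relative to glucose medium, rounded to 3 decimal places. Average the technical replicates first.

Mean Ct: YPR321C glucose medium 30.345; YPR321C galactose medium 26.075; UBC6 glucose medium 16.700; UBC6 galactose medium 15.625
ΔCt(glucose medium) = 30.345 − 16.700 = 13.645
ΔCt(galactose medium) = 26.075 − 15.625 = 10.450
ΔΔCt = 10.450 − 13.645 = -3.195
Fold change = 2^(−(-3.195)) = 2^3.195 = 9.1578

9.158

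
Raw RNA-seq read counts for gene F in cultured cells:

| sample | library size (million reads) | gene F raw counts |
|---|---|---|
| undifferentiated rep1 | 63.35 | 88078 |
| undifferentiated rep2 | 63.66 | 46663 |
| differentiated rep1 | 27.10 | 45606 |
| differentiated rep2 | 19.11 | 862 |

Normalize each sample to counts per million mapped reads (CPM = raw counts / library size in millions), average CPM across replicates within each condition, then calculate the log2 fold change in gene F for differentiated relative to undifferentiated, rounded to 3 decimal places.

CPM(undifferentiated rep1) = 88078 / 63.35 = 1390.3394
CPM(undifferentiated rep2) = 46663 / 63.66 = 733.0035
CPM(differentiated rep1) = 45606 / 27.10 = 1682.8782
CPM(differentiated rep2) = 862 / 19.11 = 45.1073
mean CPM(undifferentiated) = 1061.6714; mean CPM(differentiated) = 863.9928
Fold change = 863.9928 / 1061.6714 = 0.81380
log2(0.81380) = -0.2972

-0.297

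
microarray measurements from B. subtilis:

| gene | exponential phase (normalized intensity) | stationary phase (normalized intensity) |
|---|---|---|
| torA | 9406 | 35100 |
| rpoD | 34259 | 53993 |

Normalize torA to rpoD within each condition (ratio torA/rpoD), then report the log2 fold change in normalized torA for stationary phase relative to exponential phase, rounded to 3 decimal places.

1.244

torA/rpoD (exponential phase) = 9406 / 34259 = 0.27456
torA/rpoD (stationary phase) = 35100 / 53993 = 0.65008
Fold change = 0.65008 / 0.27456 = 2.3678
log2(2.3678) = 1.2435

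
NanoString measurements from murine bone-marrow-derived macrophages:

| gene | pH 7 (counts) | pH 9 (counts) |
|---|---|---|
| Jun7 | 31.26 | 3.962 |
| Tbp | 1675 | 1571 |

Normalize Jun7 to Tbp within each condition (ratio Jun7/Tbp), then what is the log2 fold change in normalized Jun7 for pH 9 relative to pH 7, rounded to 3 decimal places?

-2.888

Jun7/Tbp (pH 7) = 31.26 / 1675 = 0.018663
Jun7/Tbp (pH 9) = 3.962 / 1571 = 0.002522
Fold change = 0.002522 / 0.018663 = 0.1351
log2(0.1351) = -2.8875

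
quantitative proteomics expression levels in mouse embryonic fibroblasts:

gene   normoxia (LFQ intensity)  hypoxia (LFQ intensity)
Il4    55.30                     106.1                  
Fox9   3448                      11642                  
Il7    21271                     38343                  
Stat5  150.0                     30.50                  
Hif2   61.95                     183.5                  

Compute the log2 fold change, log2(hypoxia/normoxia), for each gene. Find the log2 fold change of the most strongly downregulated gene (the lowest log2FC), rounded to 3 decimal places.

-2.298

log2(106.1/55.30) = 0.940  (Il4)
log2(11642/3448) = 1.756  (Fox9)
log2(38343/21271) = 0.850  (Il7)
log2(30.50/150.0) = -2.298  (Stat5)
log2(183.5/61.95) = 1.567  (Hif2)
Stat5 is most strongly downregulated.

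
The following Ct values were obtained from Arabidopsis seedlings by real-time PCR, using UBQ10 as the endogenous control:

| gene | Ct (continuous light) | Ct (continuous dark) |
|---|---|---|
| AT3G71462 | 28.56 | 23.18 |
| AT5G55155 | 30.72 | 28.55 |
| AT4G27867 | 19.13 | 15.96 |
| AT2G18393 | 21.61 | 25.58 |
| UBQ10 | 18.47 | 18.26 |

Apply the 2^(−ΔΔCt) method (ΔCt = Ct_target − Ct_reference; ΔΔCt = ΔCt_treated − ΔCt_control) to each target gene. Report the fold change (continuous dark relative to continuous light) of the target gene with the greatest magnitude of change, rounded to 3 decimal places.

AT3G71462: ΔΔCt = (23.18−18.26) − (28.56−18.47) = 4.92 − 10.09 = -5.17; fold change = 2^5.17 = 36.002
AT5G55155: ΔΔCt = (28.55−18.26) − (30.72−18.47) = 10.29 − 12.25 = -1.96; fold change = 2^1.96 = 3.891
AT4G27867: ΔΔCt = (15.96−18.26) − (19.13−18.47) = -2.30 − 0.66 = -2.96; fold change = 2^2.96 = 7.781
AT2G18393: ΔΔCt = (25.58−18.26) − (21.61−18.47) = 7.32 − 3.14 = 4.18; fold change = 2^-4.18 = 0.055
AT3G71462 has the largest |ΔΔCt| = 5.17.

36.002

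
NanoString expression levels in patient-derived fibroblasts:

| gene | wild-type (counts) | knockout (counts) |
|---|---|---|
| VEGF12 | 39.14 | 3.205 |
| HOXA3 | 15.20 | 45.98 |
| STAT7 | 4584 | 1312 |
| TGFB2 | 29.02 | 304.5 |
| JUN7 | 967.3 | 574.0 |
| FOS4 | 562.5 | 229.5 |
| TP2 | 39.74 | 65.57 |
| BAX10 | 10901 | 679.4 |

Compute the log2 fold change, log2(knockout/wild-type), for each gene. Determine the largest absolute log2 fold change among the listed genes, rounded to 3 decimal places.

4.004

log2(3.205/39.14) = -3.610  (VEGF12)
log2(45.98/15.20) = 1.597  (HOXA3)
log2(1312/4584) = -1.805  (STAT7)
log2(304.5/29.02) = 3.391  (TGFB2)
log2(574.0/967.3) = -0.753  (JUN7)
log2(229.5/562.5) = -1.293  (FOS4)
log2(65.57/39.74) = 0.722  (TP2)
log2(679.4/10901) = -4.004  (BAX10)
The largest magnitude belongs to BAX10.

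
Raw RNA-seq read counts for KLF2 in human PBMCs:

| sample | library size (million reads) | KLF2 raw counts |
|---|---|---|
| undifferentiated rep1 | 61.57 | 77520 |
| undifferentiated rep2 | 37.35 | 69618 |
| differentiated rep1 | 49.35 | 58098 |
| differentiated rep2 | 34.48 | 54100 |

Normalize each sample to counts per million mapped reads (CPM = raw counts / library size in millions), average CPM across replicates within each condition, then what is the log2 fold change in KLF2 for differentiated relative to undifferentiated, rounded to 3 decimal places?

-0.185

CPM(undifferentiated rep1) = 77520 / 61.57 = 1259.0547
CPM(undifferentiated rep2) = 69618 / 37.35 = 1863.9357
CPM(differentiated rep1) = 58098 / 49.35 = 1177.2644
CPM(differentiated rep2) = 54100 / 34.48 = 1569.0255
mean CPM(undifferentiated) = 1561.4952; mean CPM(differentiated) = 1373.1450
Fold change = 1373.1450 / 1561.4952 = 0.87938
log2(0.87938) = -0.1854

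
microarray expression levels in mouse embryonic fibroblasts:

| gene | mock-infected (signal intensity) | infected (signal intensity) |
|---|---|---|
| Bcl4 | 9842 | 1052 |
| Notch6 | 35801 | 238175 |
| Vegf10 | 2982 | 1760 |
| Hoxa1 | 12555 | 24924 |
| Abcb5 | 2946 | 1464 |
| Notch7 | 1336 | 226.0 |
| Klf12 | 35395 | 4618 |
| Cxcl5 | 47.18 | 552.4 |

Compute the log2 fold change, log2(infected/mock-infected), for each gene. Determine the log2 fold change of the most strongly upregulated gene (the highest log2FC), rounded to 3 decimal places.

3.549

log2(1052/9842) = -3.226  (Bcl4)
log2(238175/35801) = 2.734  (Notch6)
log2(1760/2982) = -0.761  (Vegf10)
log2(24924/12555) = 0.989  (Hoxa1)
log2(1464/2946) = -1.009  (Abcb5)
log2(226.0/1336) = -2.564  (Notch7)
log2(4618/35395) = -2.938  (Klf12)
log2(552.4/47.18) = 3.549  (Cxcl5)
Cxcl5 is most strongly upregulated.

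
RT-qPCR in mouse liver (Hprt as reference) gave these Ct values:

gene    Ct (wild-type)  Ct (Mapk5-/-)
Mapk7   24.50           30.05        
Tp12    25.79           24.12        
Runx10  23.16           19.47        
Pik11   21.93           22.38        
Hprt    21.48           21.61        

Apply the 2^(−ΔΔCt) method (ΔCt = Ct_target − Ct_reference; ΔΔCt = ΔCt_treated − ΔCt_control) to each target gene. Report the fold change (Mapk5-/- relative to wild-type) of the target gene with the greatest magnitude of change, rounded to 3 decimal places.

0.023

Mapk7: ΔΔCt = (30.05−21.61) − (24.50−21.48) = 8.44 − 3.02 = 5.42; fold change = 2^-5.42 = 0.023
Tp12: ΔΔCt = (24.12−21.61) − (25.79−21.48) = 2.51 − 4.31 = -1.80; fold change = 2^1.80 = 3.482
Runx10: ΔΔCt = (19.47−21.61) − (23.16−21.48) = -2.14 − 1.68 = -3.82; fold change = 2^3.82 = 14.123
Pik11: ΔΔCt = (22.38−21.61) − (21.93−21.48) = 0.77 − 0.45 = 0.32; fold change = 2^-0.32 = 0.801
Mapk7 has the largest |ΔΔCt| = 5.42.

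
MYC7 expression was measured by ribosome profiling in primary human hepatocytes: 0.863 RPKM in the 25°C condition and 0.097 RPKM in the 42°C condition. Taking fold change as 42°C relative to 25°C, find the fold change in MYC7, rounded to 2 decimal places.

0.11

Fold change = 0.097 / 0.863 = 0.112
MYC7 is downregulated.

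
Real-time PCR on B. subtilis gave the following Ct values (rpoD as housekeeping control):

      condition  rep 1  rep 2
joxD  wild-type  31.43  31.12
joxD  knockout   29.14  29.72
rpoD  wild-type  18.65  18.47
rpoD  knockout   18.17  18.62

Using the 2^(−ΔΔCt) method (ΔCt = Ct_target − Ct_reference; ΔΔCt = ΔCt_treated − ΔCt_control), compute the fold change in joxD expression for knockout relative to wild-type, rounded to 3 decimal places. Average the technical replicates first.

Mean Ct: joxD wild-type 31.275; joxD knockout 29.430; rpoD wild-type 18.560; rpoD knockout 18.395
ΔCt(wild-type) = 31.275 − 18.560 = 12.715
ΔCt(knockout) = 29.430 − 18.395 = 11.035
ΔΔCt = 11.035 − 12.715 = -1.680
Fold change = 2^(−(-1.680)) = 2^1.680 = 3.2043

3.204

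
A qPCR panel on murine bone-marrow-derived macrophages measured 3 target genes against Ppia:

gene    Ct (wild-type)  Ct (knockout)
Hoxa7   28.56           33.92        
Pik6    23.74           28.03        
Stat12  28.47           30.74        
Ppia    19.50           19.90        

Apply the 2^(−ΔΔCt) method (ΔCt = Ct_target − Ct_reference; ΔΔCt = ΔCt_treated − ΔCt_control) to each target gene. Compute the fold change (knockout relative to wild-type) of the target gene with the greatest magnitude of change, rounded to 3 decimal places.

Hoxa7: ΔΔCt = (33.92−19.90) − (28.56−19.50) = 14.02 − 9.06 = 4.96; fold change = 2^-4.96 = 0.032
Pik6: ΔΔCt = (28.03−19.90) − (23.74−19.50) = 8.13 − 4.24 = 3.89; fold change = 2^-3.89 = 0.067
Stat12: ΔΔCt = (30.74−19.90) − (28.47−19.50) = 10.84 − 8.97 = 1.87; fold change = 2^-1.87 = 0.274
Hoxa7 has the largest |ΔΔCt| = 4.96.

0.032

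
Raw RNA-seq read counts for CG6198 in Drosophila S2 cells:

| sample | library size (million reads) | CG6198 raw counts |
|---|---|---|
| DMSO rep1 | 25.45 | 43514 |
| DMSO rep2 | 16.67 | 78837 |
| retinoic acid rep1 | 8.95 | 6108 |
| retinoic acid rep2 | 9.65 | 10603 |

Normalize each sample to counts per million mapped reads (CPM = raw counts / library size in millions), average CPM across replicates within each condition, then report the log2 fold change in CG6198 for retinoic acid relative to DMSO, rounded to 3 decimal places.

-1.854

CPM(DMSO rep1) = 43514 / 25.45 = 1709.7839
CPM(DMSO rep2) = 78837 / 16.67 = 4729.2741
CPM(retinoic acid rep1) = 6108 / 8.95 = 682.4581
CPM(retinoic acid rep2) = 10603 / 9.65 = 1098.7565
mean CPM(DMSO) = 3219.5290; mean CPM(retinoic acid) = 890.6073
Fold change = 890.6073 / 3219.5290 = 0.27663
log2(0.27663) = -1.8540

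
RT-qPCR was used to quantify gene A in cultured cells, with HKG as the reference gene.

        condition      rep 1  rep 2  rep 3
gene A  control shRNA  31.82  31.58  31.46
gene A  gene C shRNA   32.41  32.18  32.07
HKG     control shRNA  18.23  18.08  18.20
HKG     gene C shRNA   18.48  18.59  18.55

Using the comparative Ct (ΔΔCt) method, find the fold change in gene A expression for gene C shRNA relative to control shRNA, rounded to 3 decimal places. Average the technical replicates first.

0.853

Mean Ct: gene A control shRNA 31.620; gene A gene C shRNA 32.220; HKG control shRNA 18.170; HKG gene C shRNA 18.540
ΔCt(control shRNA) = 31.620 − 18.170 = 13.450
ΔCt(gene C shRNA) = 32.220 − 18.540 = 13.680
ΔΔCt = 13.680 − 13.450 = 0.230
Fold change = 2^(−0.230) = 0.8526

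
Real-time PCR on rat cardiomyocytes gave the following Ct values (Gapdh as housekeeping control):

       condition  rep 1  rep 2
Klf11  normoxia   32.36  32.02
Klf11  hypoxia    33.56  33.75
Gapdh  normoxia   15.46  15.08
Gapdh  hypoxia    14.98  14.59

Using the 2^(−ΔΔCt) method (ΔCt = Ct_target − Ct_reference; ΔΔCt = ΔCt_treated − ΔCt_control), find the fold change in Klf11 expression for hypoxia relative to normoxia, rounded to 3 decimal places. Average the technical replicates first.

0.259

Mean Ct: Klf11 normoxia 32.190; Klf11 hypoxia 33.655; Gapdh normoxia 15.270; Gapdh hypoxia 14.785
ΔCt(normoxia) = 32.190 − 15.270 = 16.920
ΔCt(hypoxia) = 33.655 − 14.785 = 18.870
ΔΔCt = 18.870 − 16.920 = 1.950
Fold change = 2^(−1.950) = 0.2588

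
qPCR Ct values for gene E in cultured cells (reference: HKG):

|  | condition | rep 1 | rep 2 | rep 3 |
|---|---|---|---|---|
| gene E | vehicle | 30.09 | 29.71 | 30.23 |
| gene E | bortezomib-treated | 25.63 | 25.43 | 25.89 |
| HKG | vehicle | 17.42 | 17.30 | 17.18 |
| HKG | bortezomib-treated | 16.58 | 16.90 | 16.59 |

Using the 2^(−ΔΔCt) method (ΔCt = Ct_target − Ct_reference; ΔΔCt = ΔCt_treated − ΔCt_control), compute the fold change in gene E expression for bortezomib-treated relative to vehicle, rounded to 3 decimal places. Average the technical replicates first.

13.454

Mean Ct: gene E vehicle 30.010; gene E bortezomib-treated 25.650; HKG vehicle 17.300; HKG bortezomib-treated 16.690
ΔCt(vehicle) = 30.010 − 17.300 = 12.710
ΔCt(bortezomib-treated) = 25.650 − 16.690 = 8.960
ΔΔCt = 8.960 − 12.710 = -3.750
Fold change = 2^(−(-3.750)) = 2^3.750 = 13.4543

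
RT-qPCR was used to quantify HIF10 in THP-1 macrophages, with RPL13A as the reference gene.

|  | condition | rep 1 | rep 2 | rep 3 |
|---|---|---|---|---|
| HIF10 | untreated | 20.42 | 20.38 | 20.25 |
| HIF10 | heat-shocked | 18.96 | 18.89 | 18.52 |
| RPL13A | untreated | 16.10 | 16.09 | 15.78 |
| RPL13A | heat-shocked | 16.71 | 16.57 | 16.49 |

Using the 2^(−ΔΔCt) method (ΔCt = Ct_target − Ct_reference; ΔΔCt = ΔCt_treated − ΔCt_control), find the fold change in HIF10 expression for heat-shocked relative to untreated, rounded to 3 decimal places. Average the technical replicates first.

Mean Ct: HIF10 untreated 20.350; HIF10 heat-shocked 18.790; RPL13A untreated 15.990; RPL13A heat-shocked 16.590
ΔCt(untreated) = 20.350 − 15.990 = 4.360
ΔCt(heat-shocked) = 18.790 − 16.590 = 2.200
ΔΔCt = 2.200 − 4.360 = -2.160
Fold change = 2^(−(-2.160)) = 2^2.160 = 4.4691

4.469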